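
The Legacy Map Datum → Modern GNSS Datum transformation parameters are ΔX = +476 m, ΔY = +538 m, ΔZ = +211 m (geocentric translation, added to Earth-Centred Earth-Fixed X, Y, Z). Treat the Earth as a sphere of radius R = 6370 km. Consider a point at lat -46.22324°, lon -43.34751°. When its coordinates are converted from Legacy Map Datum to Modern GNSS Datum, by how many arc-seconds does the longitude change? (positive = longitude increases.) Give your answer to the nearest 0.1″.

Δλ = 33.6″

sin φ = -0.722041, cos φ = 0.691850, sin λ = -0.686422, cos λ = 0.727204.
East component: ΔE = −sin λ·ΔX + cos λ·ΔY = −(-0.686422)(476) + (0.727204)(538) = 717.97 m.
1° of latitude spans πR/180 = 111177 m; at latitude φ, 1° of longitude spans that × cos φ = 76918.2 m, so Δλ = 717.97 / 76918.2 × 3600 = 33.603″.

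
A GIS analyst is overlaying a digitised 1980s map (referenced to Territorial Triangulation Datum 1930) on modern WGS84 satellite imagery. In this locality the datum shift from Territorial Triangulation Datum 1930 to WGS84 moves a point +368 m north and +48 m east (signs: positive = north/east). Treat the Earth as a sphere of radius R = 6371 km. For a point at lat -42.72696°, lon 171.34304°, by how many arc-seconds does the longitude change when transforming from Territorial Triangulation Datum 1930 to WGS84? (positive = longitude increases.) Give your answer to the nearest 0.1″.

At latitude -42.72696°, cos φ = 0.734595.
One radian of longitude at latitude φ spans R cos φ, so Δλ = ΔE / (R cos φ) = 48.0 / (6371000 × 0.734595) = 1.0256e-05 rad = 2.115″.

Δλ = 2.1″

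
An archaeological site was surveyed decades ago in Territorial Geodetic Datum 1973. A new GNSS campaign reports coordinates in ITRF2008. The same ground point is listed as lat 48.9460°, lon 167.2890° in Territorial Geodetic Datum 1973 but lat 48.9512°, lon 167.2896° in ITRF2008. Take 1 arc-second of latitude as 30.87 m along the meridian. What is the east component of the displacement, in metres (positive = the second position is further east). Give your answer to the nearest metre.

Δφ = 48.9512° − 48.9460° = +0.0052°; Δλ = 167.2896° − 167.2890° = +0.0006°.
1° of latitude = 3600 × 30.87 = 111132 m.
ΔN = Δφ × 111132 = 577.9 m; ΔE = Δλ × 111132 × cos(48.9460°) = +0.0006 × 111132 × 0.656770 = 43.8 m.

ΔE = 44 m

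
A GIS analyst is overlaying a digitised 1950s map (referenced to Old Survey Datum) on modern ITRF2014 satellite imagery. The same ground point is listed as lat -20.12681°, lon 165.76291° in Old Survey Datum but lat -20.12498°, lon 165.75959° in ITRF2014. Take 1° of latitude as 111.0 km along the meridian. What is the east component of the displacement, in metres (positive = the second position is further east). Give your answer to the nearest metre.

ΔE = -346 m

Δφ = -20.12498° − -20.12681° = +0.00183°; Δλ = 165.75959° − 165.76291° = -0.00332°.
ΔN = Δφ × 111000 = 203.1 m; ΔE = Δλ × 111000 × cos(-20.12681°) = -0.00332 × 111000 × 0.938933 = -346.0 m.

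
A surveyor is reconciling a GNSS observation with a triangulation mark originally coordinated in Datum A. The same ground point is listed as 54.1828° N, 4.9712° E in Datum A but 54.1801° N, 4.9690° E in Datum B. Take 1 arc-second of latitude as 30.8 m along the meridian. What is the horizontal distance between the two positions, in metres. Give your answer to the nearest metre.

Δφ = 54.1801° − 54.1828° = -0.0027°; Δλ = 4.9690° − 4.9712° = -0.0022°.
1° of latitude = 3600 × 30.80 = 110880 m.
ΔN = Δφ × 110880 = -299.4 m; ΔE = Δλ × 110880 × cos(54.1828°) = -0.0022 × 110880 × 0.585201 = -142.8 m.
Distance = √(ΔE² + ΔN²) = √((-142.8)² + (-299.4)²) = 331.7 m.

332 m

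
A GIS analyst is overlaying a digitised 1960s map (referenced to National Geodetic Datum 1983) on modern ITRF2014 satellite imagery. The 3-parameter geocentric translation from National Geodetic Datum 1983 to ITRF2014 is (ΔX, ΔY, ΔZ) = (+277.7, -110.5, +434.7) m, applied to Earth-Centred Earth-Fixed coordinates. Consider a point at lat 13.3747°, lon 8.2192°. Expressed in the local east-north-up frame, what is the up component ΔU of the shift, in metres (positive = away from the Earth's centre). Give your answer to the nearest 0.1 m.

ΔU = 352.6 m

At φ = 13.3747°, λ = 8.2192°: sin φ = 0.231318, cos φ = 0.972878, sin λ = 0.142961, cos λ = 0.989728.
ΔU = cos φ cos λ·ΔX + cos φ sin λ·ΔY + sin φ·ΔZ = (0.972878)(0.989728)(277.7) + (0.972878)(0.142961)(-110.5) + (0.231318)(434.7) = 352.58 m.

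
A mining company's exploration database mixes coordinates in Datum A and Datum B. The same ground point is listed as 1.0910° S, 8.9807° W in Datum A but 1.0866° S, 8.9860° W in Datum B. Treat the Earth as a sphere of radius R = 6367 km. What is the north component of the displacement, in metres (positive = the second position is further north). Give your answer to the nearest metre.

Δφ = -1.0866° − -1.0910° = +0.0044°; Δλ = -8.9860° − -8.9807° = -0.0053°.
1° along a meridian = πR/180 = 111125 m.
ΔN = Δφ × 111125 = 489.0 m; ΔE = Δλ × 111125 × cos(-1.0910°) = -0.0053 × 111125 × 0.999819 = -588.9 m.

ΔN = 489 m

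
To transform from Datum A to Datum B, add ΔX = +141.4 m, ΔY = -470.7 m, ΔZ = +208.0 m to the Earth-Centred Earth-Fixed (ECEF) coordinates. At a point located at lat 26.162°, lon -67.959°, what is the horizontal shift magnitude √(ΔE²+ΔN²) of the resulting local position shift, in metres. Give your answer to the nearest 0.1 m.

54.1 m

The local east axis at (φ, λ) is (−sin λ, cos λ, 0), so ΔE = −sin(-67.959°)·141.4 + cos(-67.959°)·(-470.7) = -45.57 m.
The local north axis is (−sin φ cos λ, −sin φ sin λ, cos φ), giving ΔN = -23.396 − 192.369 + 186.691 = -29.07 m.
Horizontal magnitude = √(ΔE² + ΔN²) = √((-45.57)² + (-29.07)²) = 54.06 m.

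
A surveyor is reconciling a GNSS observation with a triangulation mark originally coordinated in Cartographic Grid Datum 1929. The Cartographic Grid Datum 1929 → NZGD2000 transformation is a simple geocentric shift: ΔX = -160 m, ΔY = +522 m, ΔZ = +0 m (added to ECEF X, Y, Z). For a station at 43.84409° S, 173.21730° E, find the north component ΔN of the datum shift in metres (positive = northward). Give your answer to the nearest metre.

At φ = -43.84409°, λ = 173.21730°: sin φ = -0.692698, cos φ = 0.721227, sin λ = 0.118104, cos λ = -0.993001.
ΔN = −sin φ cos λ·ΔX − sin φ sin λ·ΔY + cos φ·ΔZ = −(-0.692698)(-0.993001)(-160) − (-0.692698)(0.118104)(522) + (0.721227)(0) = 152.76 m.

ΔN = 153 m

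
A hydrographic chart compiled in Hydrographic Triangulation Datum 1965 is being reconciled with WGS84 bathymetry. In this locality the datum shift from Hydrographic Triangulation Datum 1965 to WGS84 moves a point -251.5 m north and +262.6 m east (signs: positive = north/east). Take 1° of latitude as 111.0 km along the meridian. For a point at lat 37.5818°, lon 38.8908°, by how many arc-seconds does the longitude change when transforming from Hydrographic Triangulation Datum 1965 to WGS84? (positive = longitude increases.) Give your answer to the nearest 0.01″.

At latitude 37.5818°, cos φ = 0.792483.
1° of longitude at this latitude = 111.0 × cos φ = 87.97 km, so Δλ = 262.6 / 87965.7 = 0.0029853° = 10.747″.

Δλ = 10.75″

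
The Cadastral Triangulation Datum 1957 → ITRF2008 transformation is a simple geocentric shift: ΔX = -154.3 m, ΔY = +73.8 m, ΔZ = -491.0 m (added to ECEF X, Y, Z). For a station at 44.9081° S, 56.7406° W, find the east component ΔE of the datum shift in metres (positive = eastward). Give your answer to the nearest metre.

The local east axis at (φ, λ) is (−sin λ, cos λ, 0), so ΔE = −sin(-56.7406°)·(-154.3) + cos(-56.7406°)·73.8 = -88.55 m.

ΔE = -89 m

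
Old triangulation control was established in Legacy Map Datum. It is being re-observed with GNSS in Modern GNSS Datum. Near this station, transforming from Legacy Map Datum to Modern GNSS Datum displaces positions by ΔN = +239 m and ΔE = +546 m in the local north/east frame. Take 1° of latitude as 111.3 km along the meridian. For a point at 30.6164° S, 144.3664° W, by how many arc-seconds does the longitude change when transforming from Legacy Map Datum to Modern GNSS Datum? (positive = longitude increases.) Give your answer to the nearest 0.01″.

Δλ = 20.52″

At latitude -30.6164°, cos φ = 0.860596.
1° of longitude at this latitude = 111.3 × cos φ = 95.78 km, so Δλ = 546.0 / 95784.4 = 0.0057003° = 20.521″.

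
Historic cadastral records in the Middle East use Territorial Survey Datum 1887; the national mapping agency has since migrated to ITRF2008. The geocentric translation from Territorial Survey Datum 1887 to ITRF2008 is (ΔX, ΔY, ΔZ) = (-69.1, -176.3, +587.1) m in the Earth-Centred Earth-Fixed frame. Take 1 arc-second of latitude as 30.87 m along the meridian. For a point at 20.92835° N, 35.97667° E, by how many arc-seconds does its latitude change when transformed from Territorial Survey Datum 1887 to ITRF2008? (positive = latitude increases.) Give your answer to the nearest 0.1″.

sin φ = 0.357200, cos φ = 0.934028, sin λ = 0.587456, cos λ = 0.809256.
North component: ΔN = −sin φ cos λ·ΔX − sin φ sin λ·ΔY + cos φ·ΔZ = −(0.357200)(0.809256)(-69.1) − (0.357200)(0.587456)(-176.3) + (0.934028)(587.1) = 605.34 m.
1° of latitude spans 3600 × 30.87 = 111132 m, so Δφ = 605.34 / 111132 × 3600 = 19.609″.

Δφ = 19.6″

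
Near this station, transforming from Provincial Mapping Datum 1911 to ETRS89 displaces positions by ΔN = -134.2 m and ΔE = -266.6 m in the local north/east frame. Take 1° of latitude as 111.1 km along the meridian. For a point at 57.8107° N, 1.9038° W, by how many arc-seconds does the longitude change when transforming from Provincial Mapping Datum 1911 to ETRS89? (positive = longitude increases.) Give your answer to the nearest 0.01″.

Δλ = -16.22″

At latitude 57.8107°, cos φ = 0.532718.
1° of longitude at this latitude = 111.1 × cos φ = 59.18 km, so Δλ = -266.6 / 59185.0 = -0.0045045° = -16.216″.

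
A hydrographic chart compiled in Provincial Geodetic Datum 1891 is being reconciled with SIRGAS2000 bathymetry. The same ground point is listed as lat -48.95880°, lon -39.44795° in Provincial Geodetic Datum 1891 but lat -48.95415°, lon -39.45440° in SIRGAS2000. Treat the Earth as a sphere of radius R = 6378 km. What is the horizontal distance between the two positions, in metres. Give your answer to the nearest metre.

Δφ = -48.95415° − -48.95880° = +0.00465°; Δλ = -39.45440° − -39.44795° = -0.00645°.
1° along a meridian = πR/180 = 111317 m.
ΔN = Δφ × 111317 = 517.6 m; ΔE = Δλ × 111317 × cos(-48.95880°) = -0.00645 × 111317 × 0.656602 = -471.4 m.
Distance = √(ΔE² + ΔN²) = √((-471.4)² + 517.6²) = 700.1 m.

700 m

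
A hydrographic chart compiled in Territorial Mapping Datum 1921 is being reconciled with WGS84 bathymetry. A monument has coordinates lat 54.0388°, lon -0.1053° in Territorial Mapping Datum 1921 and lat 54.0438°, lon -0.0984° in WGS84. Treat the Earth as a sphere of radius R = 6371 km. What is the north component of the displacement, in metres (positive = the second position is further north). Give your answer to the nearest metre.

Δφ = 54.0438° − 54.0388° = +0.0050°; Δλ = -0.0984° − -0.1053° = +0.0069°.
1° along a meridian = πR/180 = 111195 m.
ΔN = Δφ × 111195 = 556.0 m; ΔE = Δλ × 111195 × cos(54.0388°) = +0.0069 × 111195 × 0.587237 = 450.6 m.

ΔN = 556 m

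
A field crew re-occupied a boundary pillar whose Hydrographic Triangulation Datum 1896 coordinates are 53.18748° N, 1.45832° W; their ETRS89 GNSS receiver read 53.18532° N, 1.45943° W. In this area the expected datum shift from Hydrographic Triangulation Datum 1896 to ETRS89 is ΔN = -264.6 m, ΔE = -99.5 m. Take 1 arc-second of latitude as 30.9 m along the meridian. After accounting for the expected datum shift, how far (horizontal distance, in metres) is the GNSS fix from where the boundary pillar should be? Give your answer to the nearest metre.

35 m

Observed coordinate differences: Δφ = -0.00216°, Δλ = -0.00111°.
Converting to metres (1° lat = 111240 m, cos φ = 0.599199): observed ΔN = -240.3 m, observed ΔE = -74.0 m.
Subtracting the expected shift leaves a residual of -240.3 − (-264.6) = 24.3 m north and -74.0 − (-99.5) = 25.5 m east.
Residual distance = √(24.3² + 25.5²) = 35.2 m.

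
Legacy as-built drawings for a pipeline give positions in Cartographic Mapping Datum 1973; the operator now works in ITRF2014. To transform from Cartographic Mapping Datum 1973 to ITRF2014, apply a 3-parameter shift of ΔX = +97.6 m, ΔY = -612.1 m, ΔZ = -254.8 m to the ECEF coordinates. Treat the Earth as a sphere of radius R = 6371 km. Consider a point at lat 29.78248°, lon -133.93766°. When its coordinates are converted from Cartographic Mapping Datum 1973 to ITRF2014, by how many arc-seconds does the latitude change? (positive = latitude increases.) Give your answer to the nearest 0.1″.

Δφ = -13.2″

sin φ = 0.496709, cos φ = 0.867917, sin λ = -0.720095, cos λ = -0.693875.
North component: ΔN = −sin φ cos λ·ΔX − sin φ sin λ·ΔY + cos φ·ΔZ = −(0.496709)(-0.693875)(97.6) − (0.496709)(-0.720095)(-612.1) + (0.867917)(-254.8) = -406.44 m.
1° of latitude spans πR/180 = 111195 m, so Δφ = -406.44 / 111195 × 3600 = -13.159″.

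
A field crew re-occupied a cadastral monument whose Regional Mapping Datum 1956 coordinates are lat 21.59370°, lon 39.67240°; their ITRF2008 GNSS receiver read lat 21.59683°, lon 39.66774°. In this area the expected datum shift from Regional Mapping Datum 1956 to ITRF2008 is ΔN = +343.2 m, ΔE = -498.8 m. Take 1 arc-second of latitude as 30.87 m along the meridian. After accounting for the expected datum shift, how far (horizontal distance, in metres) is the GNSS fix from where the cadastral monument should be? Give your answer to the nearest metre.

18 m

Observed coordinate differences: Δφ = +0.00313°, Δλ = -0.00466°.
Converting to metres (1° lat = 111132 m, cos φ = 0.929817): observed ΔN = 347.8 m, observed ΔE = -481.5 m.
Subtracting the expected shift leaves a residual of 347.8 − (343.2) = 4.6 m north and -481.5 − (-498.8) = 17.3 m east.
Residual distance = √(4.6² + 17.3²) = 17.9 m.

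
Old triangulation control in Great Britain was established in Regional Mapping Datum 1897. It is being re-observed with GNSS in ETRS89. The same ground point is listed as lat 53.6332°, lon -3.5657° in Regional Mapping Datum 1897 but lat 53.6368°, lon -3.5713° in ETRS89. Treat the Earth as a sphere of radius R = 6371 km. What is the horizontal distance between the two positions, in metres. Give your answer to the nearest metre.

545 m

Δφ = 53.6368° − 53.6332° = +0.0036°; Δλ = -3.5713° − -3.5657° = -0.0056°.
1° along a meridian = πR/180 = 111195 m.
ΔN = Δφ × 111195 = 400.3 m; ΔE = Δλ × 111195 × cos(53.6332°) = -0.0056 × 111195 × 0.592952 = -369.2 m.
Distance = √(ΔE² + ΔN²) = √((-369.2)² + 400.3²) = 544.6 m.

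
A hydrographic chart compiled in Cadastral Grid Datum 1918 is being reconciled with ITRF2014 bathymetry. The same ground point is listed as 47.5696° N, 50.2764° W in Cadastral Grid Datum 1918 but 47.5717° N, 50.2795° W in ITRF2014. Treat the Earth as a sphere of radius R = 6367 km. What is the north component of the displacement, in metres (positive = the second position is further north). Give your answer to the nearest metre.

ΔN = 233 m

Δφ = 47.5717° − 47.5696° = +0.0021°; Δλ = -50.2795° − -50.2764° = -0.0031°.
1° along a meridian = πR/180 = 111125 m.
ΔN = Δφ × 111125 = 233.4 m; ΔE = Δλ × 111125 × cos(47.5696°) = -0.0031 × 111125 × 0.674694 = -232.4 m.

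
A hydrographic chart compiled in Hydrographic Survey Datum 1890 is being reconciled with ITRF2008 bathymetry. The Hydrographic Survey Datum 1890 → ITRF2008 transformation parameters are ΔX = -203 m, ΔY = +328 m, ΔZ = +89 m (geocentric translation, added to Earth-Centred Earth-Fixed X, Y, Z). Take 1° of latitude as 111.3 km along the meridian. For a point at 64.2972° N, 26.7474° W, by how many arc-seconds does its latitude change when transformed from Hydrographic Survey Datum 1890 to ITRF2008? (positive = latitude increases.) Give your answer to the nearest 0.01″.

Δφ = 10.83″

sin φ = 0.901056, cos φ = 0.433703, sin λ = -0.450058, cos λ = 0.892999.
North component: ΔN = −sin φ cos λ·ΔX − sin φ sin λ·ΔY + cos φ·ΔZ = −(0.901056)(0.892999)(-203) − (0.901056)(-0.450058)(328) + (0.433703)(89) = 334.95 m.
1° of latitude spans 111300 m, so Δφ = 334.95 / 111300 × 3600 = 10.834″.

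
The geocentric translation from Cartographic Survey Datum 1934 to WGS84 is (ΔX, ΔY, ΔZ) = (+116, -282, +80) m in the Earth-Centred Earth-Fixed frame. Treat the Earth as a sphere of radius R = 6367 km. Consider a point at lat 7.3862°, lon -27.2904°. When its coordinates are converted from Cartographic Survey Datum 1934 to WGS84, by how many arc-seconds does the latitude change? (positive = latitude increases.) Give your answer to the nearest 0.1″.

Δφ = 1.6″

sin φ = 0.128557, cos φ = 0.991702, sin λ = -0.458501, cos λ = 0.888694.
North component: ΔN = −sin φ cos λ·ΔX − sin φ sin λ·ΔY + cos φ·ΔZ = −(0.128557)(0.888694)(116) − (0.128557)(-0.458501)(-282) + (0.991702)(80) = 49.46 m.
1° of latitude spans πR/180 = 111125 m, so Δφ = 49.46 / 111125 × 3600 = 1.602″.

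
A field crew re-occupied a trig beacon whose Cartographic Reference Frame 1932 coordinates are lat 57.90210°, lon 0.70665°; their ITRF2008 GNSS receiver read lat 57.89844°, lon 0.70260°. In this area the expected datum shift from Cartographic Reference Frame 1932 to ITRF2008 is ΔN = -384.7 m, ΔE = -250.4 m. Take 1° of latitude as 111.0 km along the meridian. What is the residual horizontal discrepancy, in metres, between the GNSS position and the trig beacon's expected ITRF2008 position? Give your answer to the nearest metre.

24 m

Observed coordinate differences: Δφ = -0.00366°, Δλ = -0.00405°.
Converting to metres (1° lat = 111000 m, cos φ = 0.531368): observed ΔN = -406.3 m, observed ΔE = -238.9 m.
Subtracting the expected shift leaves a residual of -406.3 − (-384.7) = -21.6 m north and -238.9 − (-250.4) = 11.5 m east.
Residual distance = √((-21.6)² + 11.5²) = 24.4 m.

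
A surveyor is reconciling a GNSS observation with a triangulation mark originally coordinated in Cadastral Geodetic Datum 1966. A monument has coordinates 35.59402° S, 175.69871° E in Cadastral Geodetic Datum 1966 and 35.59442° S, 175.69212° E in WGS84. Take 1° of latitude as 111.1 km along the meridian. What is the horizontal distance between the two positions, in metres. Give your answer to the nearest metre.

Δφ = -35.59442° − -35.59402° = -0.00040°; Δλ = 175.69212° − 175.69871° = -0.00659°.
ΔN = Δφ × 111100 = -44.4 m; ΔE = Δλ × 111100 × cos(-35.59402°) = -0.00659 × 111100 × 0.813162 = -595.4 m.
Distance = √(ΔE² + ΔN²) = √((-595.4)² + (-44.4)²) = 597.0 m.

597 m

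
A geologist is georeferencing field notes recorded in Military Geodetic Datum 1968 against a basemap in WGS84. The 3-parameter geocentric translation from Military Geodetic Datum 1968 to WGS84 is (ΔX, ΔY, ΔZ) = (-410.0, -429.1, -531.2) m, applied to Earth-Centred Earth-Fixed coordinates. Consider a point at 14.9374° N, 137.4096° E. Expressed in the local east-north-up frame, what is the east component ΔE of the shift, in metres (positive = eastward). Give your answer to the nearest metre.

ΔE = 593 m

At φ = 14.9374°, λ = 137.4096°: sin φ = 0.257764, cos φ = 0.966208, sin λ = 0.676753, cos λ = -0.736210.
ΔE = −sin λ·ΔX + cos λ·ΔY = −(0.676753)·(-410.0) + (-0.736210)·(-429.1) = 593.38 m.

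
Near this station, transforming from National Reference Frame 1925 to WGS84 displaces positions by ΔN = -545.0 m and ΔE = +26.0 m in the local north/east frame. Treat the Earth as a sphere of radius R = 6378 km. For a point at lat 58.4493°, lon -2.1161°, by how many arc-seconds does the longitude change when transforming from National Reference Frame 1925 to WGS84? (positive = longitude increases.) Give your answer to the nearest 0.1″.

Δλ = 1.6″

At latitude 58.4493°, cos φ = 0.523253.
One radian of longitude at latitude φ spans R cos φ, so Δλ = ΔE / (R cos φ) = 26.0 / (6378000 × 0.523253) = 7.7907e-06 rad = 1.607″.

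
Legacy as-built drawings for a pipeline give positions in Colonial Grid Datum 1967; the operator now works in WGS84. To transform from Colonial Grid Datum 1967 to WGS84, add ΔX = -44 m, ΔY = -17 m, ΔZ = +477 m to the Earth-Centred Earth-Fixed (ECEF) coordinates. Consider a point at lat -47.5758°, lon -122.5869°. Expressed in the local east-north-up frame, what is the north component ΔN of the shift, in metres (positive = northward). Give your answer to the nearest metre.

The local north axis is (−sin φ cos λ, −sin φ sin λ, cos φ), giving ΔN = 17.493 + 10.573 + 321.791 = 349.86 m.

ΔN = 350 m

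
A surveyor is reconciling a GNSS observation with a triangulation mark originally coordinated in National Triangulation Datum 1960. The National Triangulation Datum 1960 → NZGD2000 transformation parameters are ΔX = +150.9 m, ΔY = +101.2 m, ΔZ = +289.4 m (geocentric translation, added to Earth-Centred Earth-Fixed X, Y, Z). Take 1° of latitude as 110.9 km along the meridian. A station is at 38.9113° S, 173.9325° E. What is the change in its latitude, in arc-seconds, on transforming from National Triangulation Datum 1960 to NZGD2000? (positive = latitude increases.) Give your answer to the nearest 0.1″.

sin φ = -0.628117, cos φ = 0.778119, sin λ = 0.105700, cos λ = -0.994398.
North component: ΔN = −sin φ cos λ·ΔX − sin φ sin λ·ΔY + cos φ·ΔZ = −(-0.628117)(-0.994398)(150.9) − (-0.628117)(0.105700)(101.2) + (0.778119)(289.4) = 137.65 m.
1° of latitude spans 110900 m, so Δφ = 137.65 / 110900 × 3600 = 4.469″.

Δφ = 4.5″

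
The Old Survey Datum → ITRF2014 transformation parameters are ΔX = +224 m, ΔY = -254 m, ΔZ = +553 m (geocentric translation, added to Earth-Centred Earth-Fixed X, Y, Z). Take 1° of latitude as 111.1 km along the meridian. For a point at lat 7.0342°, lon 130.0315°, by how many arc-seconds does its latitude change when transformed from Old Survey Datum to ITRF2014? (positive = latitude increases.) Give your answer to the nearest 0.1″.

sin φ = 0.122462, cos φ = 0.992473, sin λ = 0.765691, cos λ = -0.643209.
North component: ΔN = −sin φ cos λ·ΔX − sin φ sin λ·ΔY + cos φ·ΔZ = −(0.122462)(-0.643209)(224) − (0.122462)(0.765691)(-254) + (0.992473)(553) = 590.30 m.
1° of latitude spans 111100 m, so Δφ = 590.30 / 111100 × 3600 = 19.128″.

Δφ = 19.1″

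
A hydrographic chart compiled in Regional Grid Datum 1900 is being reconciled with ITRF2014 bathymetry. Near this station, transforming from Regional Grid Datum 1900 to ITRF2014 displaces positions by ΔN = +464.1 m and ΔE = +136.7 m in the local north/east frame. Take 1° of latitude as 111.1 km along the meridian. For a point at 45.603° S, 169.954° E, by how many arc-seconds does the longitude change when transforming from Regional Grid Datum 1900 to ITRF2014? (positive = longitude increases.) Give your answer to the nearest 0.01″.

At latitude -45.603°, cos φ = 0.699626.
1° of longitude at this latitude = 111.1 × cos φ = 77.73 km, so Δλ = 136.7 / 77728.4 = 0.0017587° = 6.331″.

Δλ = 6.33″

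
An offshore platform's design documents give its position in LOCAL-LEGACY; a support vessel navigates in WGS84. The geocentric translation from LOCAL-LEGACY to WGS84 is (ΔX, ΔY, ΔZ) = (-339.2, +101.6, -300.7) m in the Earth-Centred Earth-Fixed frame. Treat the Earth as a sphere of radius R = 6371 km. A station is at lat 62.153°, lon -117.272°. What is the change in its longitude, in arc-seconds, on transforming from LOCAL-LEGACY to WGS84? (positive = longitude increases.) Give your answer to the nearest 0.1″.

sin φ = 0.884198, cos φ = 0.467112, sin λ = -0.888841, cos λ = -0.458215.
East component: ΔE = −sin λ·ΔX + cos λ·ΔY = −(-0.888841)(-339.2) + (-0.458215)(101.6) = -348.05 m.
1° of latitude spans πR/180 = 111195 m; at latitude φ, 1° of longitude spans that × cos φ = 51940.5 m, so Δλ = -348.05 / 51940.5 × 3600 = -24.123″.

Δλ = -24.1″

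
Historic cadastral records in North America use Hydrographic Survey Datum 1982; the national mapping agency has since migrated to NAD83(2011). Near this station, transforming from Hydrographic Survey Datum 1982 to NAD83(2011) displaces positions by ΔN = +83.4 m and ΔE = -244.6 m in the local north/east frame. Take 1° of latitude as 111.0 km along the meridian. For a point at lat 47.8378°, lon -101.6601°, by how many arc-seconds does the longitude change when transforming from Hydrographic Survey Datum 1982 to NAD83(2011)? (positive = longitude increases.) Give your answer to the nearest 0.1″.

Δλ = -11.8″

At latitude 47.8378°, cos φ = 0.671232.
1° of longitude at this latitude = 111.0 × cos φ = 74.51 km, so Δλ = -244.6 / 74506.7 = -0.0032829° = -11.819″.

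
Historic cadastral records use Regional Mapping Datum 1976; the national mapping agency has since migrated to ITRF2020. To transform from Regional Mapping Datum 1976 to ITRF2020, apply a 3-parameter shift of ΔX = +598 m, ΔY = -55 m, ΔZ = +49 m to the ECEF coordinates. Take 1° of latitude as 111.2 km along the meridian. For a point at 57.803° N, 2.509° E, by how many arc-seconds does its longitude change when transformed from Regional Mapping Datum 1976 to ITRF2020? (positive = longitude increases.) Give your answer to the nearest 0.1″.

Δλ = -4.9″

sin φ = 0.846221, cos φ = 0.532832, sin λ = 0.043776, cos λ = 0.999041.
East component: ΔE = −sin λ·ΔX + cos λ·ΔY = −(0.043776)(598) + (0.999041)(-55) = -81.13 m.
1° of latitude spans 111200 m; at latitude φ, 1° of longitude spans that × cos φ = 59250.9 m, so Δλ = -81.13 / 59250.9 × 3600 = -4.929″.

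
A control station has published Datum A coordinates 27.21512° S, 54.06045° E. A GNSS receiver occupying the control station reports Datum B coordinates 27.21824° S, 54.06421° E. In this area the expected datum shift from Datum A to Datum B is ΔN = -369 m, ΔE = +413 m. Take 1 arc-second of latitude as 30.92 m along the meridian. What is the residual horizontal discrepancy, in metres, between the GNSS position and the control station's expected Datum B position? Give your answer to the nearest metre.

46 m

Observed coordinate differences: Δφ = -0.00312°, Δλ = +0.00376°.
Converting to metres (1° lat = 111312 m, cos φ = 0.889296): observed ΔN = -347.3 m, observed ΔE = 372.2 m.
Subtracting the expected shift leaves a residual of -347.3 − (-369) = 21.7 m north and 372.2 − (413) = -40.8 m east.
Residual distance = √(21.7² + (-40.8)²) = 46.2 m.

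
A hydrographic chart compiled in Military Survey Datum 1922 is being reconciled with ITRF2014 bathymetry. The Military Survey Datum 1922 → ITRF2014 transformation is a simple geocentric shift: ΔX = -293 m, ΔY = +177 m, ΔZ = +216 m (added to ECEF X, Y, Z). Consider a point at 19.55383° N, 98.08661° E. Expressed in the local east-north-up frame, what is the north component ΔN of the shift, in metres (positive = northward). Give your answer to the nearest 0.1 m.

At φ = 19.55383°, λ = 98.08661°: sin φ = 0.334692, cos φ = 0.942327, sin λ = 0.990057, cos λ = -0.140670.
ΔN = −sin φ cos λ·ΔX − sin φ sin λ·ΔY + cos φ·ΔZ = −(0.334692)(-0.140670)(-293) − (0.334692)(0.990057)(177) + (0.942327)(216) = 131.10 m.

ΔN = 131.1 m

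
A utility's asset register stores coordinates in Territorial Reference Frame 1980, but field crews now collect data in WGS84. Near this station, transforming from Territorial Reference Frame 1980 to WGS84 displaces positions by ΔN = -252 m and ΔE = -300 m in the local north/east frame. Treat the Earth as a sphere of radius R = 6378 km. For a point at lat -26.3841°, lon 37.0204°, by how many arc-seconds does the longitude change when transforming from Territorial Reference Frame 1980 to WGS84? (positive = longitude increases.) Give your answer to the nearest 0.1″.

At latitude -26.3841°, cos φ = 0.895835.
One radian of longitude at latitude φ spans R cos φ, so Δλ = ΔE / (R cos φ) = -300.0 / (6378000 × 0.895835) = -5.2506e-05 rad = -10.830″.

Δλ = -10.8″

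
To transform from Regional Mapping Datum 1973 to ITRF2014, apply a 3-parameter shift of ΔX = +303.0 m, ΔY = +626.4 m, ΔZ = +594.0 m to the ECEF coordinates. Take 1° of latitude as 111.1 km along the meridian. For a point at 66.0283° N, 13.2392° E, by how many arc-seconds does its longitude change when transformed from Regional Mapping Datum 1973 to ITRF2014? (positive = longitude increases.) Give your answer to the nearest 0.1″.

Δλ = 43.1″

sin φ = 0.913746, cos φ = 0.406285, sin λ = 0.229017, cos λ = 0.973422.
East component: ΔE = −sin λ·ΔX + cos λ·ΔY = −(0.229017)(303.0) + (0.973422)(626.4) = 540.36 m.
1° of latitude spans 111100 m; at latitude φ, 1° of longitude spans that × cos φ = 45138.3 m, so Δλ = 540.36 / 45138.3 × 3600 = 43.096″.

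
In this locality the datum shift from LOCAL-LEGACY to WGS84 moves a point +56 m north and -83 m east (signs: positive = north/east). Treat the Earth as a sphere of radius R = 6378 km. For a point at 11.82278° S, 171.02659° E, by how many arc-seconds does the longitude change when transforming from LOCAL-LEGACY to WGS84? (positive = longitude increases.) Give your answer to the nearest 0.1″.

At latitude -11.82278°, cos φ = 0.978786.
One radian of longitude at latitude φ spans R cos φ, so Δλ = ΔE / (R cos φ) = -83.0 / (6378000 × 0.978786) = -1.3296e-05 rad = -2.742″.

Δλ = -2.7″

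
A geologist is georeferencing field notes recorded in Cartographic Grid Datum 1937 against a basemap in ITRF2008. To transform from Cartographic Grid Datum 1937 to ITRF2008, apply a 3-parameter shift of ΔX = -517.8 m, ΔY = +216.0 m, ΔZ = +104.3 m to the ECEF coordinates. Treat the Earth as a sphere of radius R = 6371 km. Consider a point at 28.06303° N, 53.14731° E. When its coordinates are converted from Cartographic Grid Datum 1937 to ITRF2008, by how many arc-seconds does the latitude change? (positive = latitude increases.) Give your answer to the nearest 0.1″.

Δφ = 5.1″

sin φ = 0.470443, cos φ = 0.882431, sin λ = 0.800180, cos λ = 0.599760.
North component: ΔN = −sin φ cos λ·ΔX − sin φ sin λ·ΔY + cos φ·ΔZ = −(0.470443)(0.599760)(-517.8) − (0.470443)(0.800180)(216.0) + (0.882431)(104.3) = 156.83 m.
1° of latitude spans πR/180 = 111195 m, so Δφ = 156.83 / 111195 × 3600 = 5.077″.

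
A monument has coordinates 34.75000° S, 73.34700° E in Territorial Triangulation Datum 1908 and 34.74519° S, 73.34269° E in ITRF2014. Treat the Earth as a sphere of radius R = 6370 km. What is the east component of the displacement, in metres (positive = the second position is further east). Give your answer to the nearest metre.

Δφ = -34.74519° − -34.75000° = +0.00481°; Δλ = 73.34269° − 73.34700° = -0.00431°.
1° along a meridian = πR/180 = 111177 m.
ΔN = Δφ × 111177 = 534.8 m; ΔE = Δλ × 111177 × cos(-34.75000°) = -0.00431 × 111177 × 0.821647 = -393.7 m.

ΔE = -394 m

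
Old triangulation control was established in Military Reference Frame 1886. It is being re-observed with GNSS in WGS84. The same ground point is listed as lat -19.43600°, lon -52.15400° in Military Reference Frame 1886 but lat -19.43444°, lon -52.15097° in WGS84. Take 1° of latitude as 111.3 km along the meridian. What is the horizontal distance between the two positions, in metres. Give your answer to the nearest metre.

Δφ = -19.43444° − -19.43600° = +0.00156°; Δλ = -52.15097° − -52.15400° = +0.00303°.
ΔN = Δφ × 111300 = 173.6 m; ΔE = Δλ × 111300 × cos(-19.43600°) = +0.00303 × 111300 × 0.943014 = 318.0 m.
Distance = √(ΔE² + ΔN²) = √(318.0² + 173.6²) = 362.3 m.

362 m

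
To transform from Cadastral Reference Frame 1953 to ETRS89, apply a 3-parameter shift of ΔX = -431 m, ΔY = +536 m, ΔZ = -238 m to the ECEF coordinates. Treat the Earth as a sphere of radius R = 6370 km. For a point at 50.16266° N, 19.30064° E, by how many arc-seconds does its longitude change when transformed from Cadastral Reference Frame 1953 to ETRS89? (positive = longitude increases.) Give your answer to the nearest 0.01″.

sin φ = 0.767866, cos φ = 0.640610, sin λ = 0.330525, cos λ = 0.943797.
East component: ΔE = −sin λ·ΔX + cos λ·ΔY = −(0.330525)(-431) + (0.943797)(536) = 648.33 m.
1° of latitude spans πR/180 = 111177 m; at latitude φ, 1° of longitude spans that × cos φ = 71221.4 m, so Δλ = 648.33 / 71221.4 × 3600 = 32.771″.

Δλ = 32.77″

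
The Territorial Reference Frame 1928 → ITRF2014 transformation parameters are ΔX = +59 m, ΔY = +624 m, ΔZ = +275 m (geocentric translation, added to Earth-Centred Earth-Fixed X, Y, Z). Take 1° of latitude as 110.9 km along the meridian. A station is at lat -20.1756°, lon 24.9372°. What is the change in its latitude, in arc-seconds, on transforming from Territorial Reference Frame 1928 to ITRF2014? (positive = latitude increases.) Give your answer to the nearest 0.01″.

Δφ = 11.92″

sin φ = -0.344899, cos φ = 0.938640, sin λ = 0.421625, cos λ = 0.906770.
North component: ΔN = −sin φ cos λ·ΔX − sin φ sin λ·ΔY + cos φ·ΔZ = −(-0.344899)(0.906770)(59) − (-0.344899)(0.421625)(624) + (0.938640)(275) = 367.32 m.
1° of latitude spans 110900 m, so Δφ = 367.32 / 110900 × 3600 = 11.924″.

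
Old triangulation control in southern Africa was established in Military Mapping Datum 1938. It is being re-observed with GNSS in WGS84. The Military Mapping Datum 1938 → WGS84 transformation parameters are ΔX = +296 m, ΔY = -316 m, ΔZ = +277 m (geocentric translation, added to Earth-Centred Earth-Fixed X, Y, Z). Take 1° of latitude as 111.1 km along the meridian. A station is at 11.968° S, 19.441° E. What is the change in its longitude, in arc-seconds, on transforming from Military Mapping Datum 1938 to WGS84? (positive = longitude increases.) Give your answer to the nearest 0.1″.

Δλ = -13.1″

sin φ = -0.207365, cos φ = 0.978264, sin λ = 0.332836, cos λ = 0.942985.
East component: ΔE = −sin λ·ΔX + cos λ·ΔY = −(0.332836)(296) + (0.942985)(-316) = -396.50 m.
1° of latitude spans 111100 m; at latitude φ, 1° of longitude spans that × cos φ = 108685.1 m, so Δλ = -396.50 / 108685.1 × 3600 = -13.133″.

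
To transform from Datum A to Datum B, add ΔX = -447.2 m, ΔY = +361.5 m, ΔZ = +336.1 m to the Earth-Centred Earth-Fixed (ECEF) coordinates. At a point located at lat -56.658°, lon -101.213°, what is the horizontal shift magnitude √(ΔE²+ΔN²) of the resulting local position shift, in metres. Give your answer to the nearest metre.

510 m

The local east axis at (φ, λ) is (−sin λ, cos λ, 0), so ΔE = −sin(-101.213°)·(-447.2) + cos(-101.213°)·361.5 = -508.96 m.
The local north axis is (−sin φ cos λ, −sin φ sin λ, cos φ), giving ΔN = 72.648 − 296.234 + 184.732 = -38.85 m.
Horizontal magnitude = √(ΔE² + ΔN²) = √((-508.96)² + (-38.85)²) = 510.44 m.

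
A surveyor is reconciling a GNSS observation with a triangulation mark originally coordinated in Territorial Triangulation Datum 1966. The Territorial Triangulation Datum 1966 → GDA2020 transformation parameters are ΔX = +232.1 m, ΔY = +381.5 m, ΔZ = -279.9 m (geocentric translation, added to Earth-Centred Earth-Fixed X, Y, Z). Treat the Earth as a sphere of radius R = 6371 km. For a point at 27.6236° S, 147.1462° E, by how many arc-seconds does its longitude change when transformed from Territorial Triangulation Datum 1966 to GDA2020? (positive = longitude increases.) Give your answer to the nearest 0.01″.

Δλ = -16.31″

sin φ = -0.463661, cos φ = 0.886013, sin λ = 0.542497, cos λ = -0.840058.
East component: ΔE = −sin λ·ΔX + cos λ·ΔY = −(0.542497)(232.1) + (-0.840058)(381.5) = -446.40 m.
1° of latitude spans πR/180 = 111195 m; at latitude φ, 1° of longitude spans that × cos φ = 98520.1 m, so Δλ = -446.40 / 98520.1 × 3600 = -16.312″.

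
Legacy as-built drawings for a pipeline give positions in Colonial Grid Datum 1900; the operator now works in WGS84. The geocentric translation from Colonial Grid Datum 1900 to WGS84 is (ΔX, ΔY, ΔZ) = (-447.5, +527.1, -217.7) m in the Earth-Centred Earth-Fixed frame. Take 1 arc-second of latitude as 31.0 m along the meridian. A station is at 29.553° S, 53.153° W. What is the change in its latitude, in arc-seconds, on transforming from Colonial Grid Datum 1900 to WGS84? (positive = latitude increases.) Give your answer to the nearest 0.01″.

Δφ = -17.09″

sin φ = -0.493228, cos φ = 0.869900, sin λ = -0.800240, cos λ = 0.599680.
North component: ΔN = −sin φ cos λ·ΔX − sin φ sin λ·ΔY + cos φ·ΔZ = −(-0.493228)(0.599680)(-447.5) − (-0.493228)(-0.800240)(527.1) + (0.869900)(-217.7) = -529.79 m.
1° of latitude spans 3600 × 31.00 = 111600 m, so Δφ = -529.79 / 111600 × 3600 = -17.090″.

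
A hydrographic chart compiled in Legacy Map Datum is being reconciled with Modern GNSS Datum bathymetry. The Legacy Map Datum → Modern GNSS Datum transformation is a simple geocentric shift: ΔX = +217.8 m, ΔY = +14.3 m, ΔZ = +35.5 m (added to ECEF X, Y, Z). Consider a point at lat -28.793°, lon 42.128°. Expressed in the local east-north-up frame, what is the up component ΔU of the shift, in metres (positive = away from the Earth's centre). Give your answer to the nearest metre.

ΔU = 133 m

At φ = -28.793°, λ = 42.128°: sin φ = -0.481647, cos φ = 0.876366, sin λ = 0.670789, cos λ = 0.741648.
ΔU = cos φ cos λ·ΔX + cos φ sin λ·ΔY + sin φ·ΔZ = (0.876366)(0.741648)(217.8) + (0.876366)(0.670789)(14.3) + (-0.481647)(35.5) = 132.87 m.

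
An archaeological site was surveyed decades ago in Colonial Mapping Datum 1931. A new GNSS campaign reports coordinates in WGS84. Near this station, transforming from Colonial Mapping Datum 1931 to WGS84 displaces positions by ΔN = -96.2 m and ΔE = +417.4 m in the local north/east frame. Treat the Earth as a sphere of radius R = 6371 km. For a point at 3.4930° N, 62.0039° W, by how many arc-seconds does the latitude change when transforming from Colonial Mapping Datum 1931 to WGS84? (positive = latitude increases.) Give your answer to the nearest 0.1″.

On a sphere of radius R, 1 rad of latitude = R, so Δφ = ΔN / R = -96.2 / 6371000 = -1.5100e-05 rad = -3.115″.

Δφ = -3.1″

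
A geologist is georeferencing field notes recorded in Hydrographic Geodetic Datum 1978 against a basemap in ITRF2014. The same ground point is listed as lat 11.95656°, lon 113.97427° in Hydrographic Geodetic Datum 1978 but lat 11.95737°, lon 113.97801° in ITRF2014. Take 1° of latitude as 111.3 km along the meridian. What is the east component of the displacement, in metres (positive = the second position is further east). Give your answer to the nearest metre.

Δφ = 11.95737° − 11.95656° = +0.00081°; Δλ = 113.97801° − 113.97427° = +0.00374°.
ΔN = Δφ × 111300 = 90.2 m; ΔE = Δλ × 111300 × cos(11.95656°) = +0.00374 × 111300 × 0.978305 = 407.2 m.

ΔE = 407 m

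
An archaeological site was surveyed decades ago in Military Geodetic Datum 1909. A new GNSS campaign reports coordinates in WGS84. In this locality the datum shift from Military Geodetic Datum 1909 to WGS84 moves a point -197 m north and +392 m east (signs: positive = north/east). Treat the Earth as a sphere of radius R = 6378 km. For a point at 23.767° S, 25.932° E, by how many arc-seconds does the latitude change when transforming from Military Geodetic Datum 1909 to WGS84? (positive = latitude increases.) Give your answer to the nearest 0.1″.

Δφ = -6.4″

On a sphere of radius R, 1 rad of latitude = R, so Δφ = ΔN / R = -197.0 / 6378000 = -3.0887e-05 rad = -6.371″.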